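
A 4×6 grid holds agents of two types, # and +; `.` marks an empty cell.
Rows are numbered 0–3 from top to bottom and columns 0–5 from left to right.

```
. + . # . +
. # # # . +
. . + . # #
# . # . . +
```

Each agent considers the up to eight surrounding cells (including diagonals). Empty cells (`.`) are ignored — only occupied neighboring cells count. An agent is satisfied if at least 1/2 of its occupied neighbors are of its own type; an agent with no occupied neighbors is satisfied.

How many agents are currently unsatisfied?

Row 0: (0,1)+ 0/2 ✗ · (0,3)# 2/2 ✓ · (0,5)+ 1/1 ✓
Row 1: (1,1)# 1/3 ✗ · (1,2)# 3/5 ✓ · (1,3)# 3/4 ✓ · (1,5)+ 1/3 ✗
Row 2: (2,2)+ 0/4 ✗ · (2,4)# 2/4 ✓ · (2,5)# 1/3 ✗
Row 3: (3,0)# 0/0 ✓ · (3,2)# 0/1 ✗ · (3,5)+ 0/2 ✗
Unsatisfied: (0,1), (1,1), (1,5), (2,2), (2,5), (3,2), (3,5) — 7 in total.

7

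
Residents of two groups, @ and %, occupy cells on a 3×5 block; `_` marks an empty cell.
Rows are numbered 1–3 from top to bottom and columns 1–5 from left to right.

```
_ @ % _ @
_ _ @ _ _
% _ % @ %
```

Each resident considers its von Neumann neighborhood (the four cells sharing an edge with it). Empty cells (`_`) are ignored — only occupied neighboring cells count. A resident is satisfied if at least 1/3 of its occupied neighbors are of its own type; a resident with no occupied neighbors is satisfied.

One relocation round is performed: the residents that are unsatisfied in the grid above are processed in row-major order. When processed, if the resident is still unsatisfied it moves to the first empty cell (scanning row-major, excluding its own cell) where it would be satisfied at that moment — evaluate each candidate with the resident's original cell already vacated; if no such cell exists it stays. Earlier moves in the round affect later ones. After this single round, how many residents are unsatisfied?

0

Initially unsatisfied (in order): (1,2), (1,3), (2,3), (3,3), (3,4), (3,5).
  (1,2) → (1,1).
  (1,3) → (2,1).
  (2,3) → (1,2).
  (3,3) → (2,2).
  (3,4) → (1,3).
  (3,5): now satisfied by earlier moves; stays.
Resulting grid:
@ @ @ _ @
% % _ _ _
% _ _ _ %
All satisfied now.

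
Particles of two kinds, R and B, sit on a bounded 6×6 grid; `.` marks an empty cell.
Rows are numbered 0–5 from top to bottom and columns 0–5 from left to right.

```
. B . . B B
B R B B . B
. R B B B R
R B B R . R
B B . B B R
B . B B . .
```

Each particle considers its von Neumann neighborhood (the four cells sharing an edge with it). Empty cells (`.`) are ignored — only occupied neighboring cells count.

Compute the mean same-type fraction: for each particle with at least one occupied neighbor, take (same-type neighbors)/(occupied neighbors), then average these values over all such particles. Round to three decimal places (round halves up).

Row 0: (0,1)B 0/1 · (0,4)B 1/1 · (0,5)B 2/2
Row 1: (1,0)B 0/1 · (1,1)R 1/4 · (1,2)B 2/3 · (1,3)B 2/2 · (1,5)B 1/2
Row 2: (2,1)R 1/3 · (2,2)B 3/4 · (2,3)B 3/4 · (2,4)B 1/2 · (2,5)R 1/3
Row 3: (3,0)R 0/2 · (3,1)B 2/4 · (3,2)B 2/3 · (3,3)R 0/3 · (3,5)R 2/2
Row 4: (4,0)B 2/3 · (4,1)B 2/2 · (4,3)B 2/3 · (4,4)B 1/2 · (4,5)R 1/2
Row 5: (5,0)B 1/1 · (5,2)B 1/1 · (5,3)B 2/2
Sum over 26 particles: 0/1 + 1/1 + 2/2 + 0/1 + 1/4 + 2/3 + 2/2 + 1/2 + 1/3 + 3/4 + 3/4 + 1/2 + 1/3 + 0/2 + 2/4 + 2/3 + 0/3 + 2/2 + 2/3 + 2/2 + 2/3 + 1/2 + 1/2 + 1/1 + 1/1 + 2/2 = 187/12; mean = 187/12 ÷ 26 = 187/312 = 0.599358… → 0.599.

0.599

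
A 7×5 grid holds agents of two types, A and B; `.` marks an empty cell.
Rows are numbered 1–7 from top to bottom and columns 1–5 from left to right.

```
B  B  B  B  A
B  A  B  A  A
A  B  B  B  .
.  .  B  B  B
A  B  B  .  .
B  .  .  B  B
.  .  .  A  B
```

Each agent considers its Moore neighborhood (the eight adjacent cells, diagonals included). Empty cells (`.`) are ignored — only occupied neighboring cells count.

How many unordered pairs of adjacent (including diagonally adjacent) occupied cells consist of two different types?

22

Scan each occupied cell's neighbors to the right and below (and the two forward diagonals) so each pair is counted once.
From row 1: 7 unlike of 17 pairs (running 7/17).
From row 2: 9 unlike of 15 pairs (running 16/32).
From row 3: 1 unlike of 9 pairs (running 17/41).
From row 4: 0 unlike of 5 pairs (running 17/46).
From row 5: 2 unlike of 5 pairs (running 19/51).
From row 6: 2 unlike of 5 pairs (running 21/56).
From row 7: 1 unlike of 1 pairs (running 22/57).
Total adjacent occupied pairs: 57; unlike-type pairs: 22.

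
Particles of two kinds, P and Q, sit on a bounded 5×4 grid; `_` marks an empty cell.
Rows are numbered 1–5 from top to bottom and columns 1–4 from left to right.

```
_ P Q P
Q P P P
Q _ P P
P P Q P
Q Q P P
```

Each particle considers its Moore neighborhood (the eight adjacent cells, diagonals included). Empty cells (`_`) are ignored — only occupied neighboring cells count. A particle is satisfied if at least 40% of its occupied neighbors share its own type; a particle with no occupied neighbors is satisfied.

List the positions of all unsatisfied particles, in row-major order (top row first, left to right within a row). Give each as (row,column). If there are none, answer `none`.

(1,2)P 2/4 satisfied
(1,3)Q 0/5 not
(1,4)P 2/3 satisfied
(2,1)Q 1/3 not
(2,2)P 3/6 satisfied
(2,3)P 6/7 satisfied
(2,4)P 4/5 satisfied
(3,1)Q 1/4 not
(3,3)P 6/7 satisfied
(3,4)P 4/5 satisfied
(4,1)P 1/4 not
(4,2)P 3/7 satisfied
(4,3)Q 1/7 not
(4,4)P 4/5 satisfied
(5,1)Q 1/3 not
(5,2)Q 2/5 satisfied
(5,3)P 3/5 satisfied
(5,4)P 2/3 satisfied

(1,3), (2,1), (3,1), (4,1), (4,3), (5,1)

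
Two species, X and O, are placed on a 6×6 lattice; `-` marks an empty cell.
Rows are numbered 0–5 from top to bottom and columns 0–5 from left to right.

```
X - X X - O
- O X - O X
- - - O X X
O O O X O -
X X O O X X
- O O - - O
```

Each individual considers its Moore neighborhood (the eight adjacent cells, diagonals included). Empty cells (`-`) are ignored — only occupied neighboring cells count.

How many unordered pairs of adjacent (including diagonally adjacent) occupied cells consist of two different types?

Scan each occupied cell's neighbors to the right and below (and the two forward diagonals) so each pair is counted once.
Row 0: X(0,0)–O(1,1)≠ X(0,2)–X(0,3)= X(0,2)–X(1,2)= X(0,2)–O(1,1)≠ X(0,3)–O(1,4)≠ X(0,3)–X(1,2)= O(0,5)–X(1,5)≠ O(0,5)–O(1,4)=  → 4/8 unlike.
Row 1: O(1,1)–X(1,2)≠ X(1,2)–O(2,3)≠ O(1,4)–X(1,5)≠ O(1,4)–X(2,4)≠ O(1,4)–X(2,5)≠ O(1,4)–O(2,3)= X(1,5)–X(2,5)= X(1,5)–X(2,4)=  → 5/8 unlike.
Row 2: O(2,3)–X(2,4)≠ O(2,3)–X(3,3)≠ O(2,3)–O(3,4)= O(2,3)–O(3,2)= X(2,4)–X(2,5)= X(2,4)–O(3,4)≠ X(2,4)–X(3,3)= X(2,5)–O(3,4)≠  → 4/8 unlike.
Row 3: O(3,0)–O(3,1)= O(3,0)–X(4,0)≠ O(3,0)–X(4,1)≠ O(3,1)–O(3,2)= O(3,1)–X(4,1)≠ O(3,1)–O(4,2)= O(3,1)–X(4,0)≠ O(3,2)–X(3,3)≠ O(3,2)–O(4,2)= O(3,2)–O(4,3)= O(3,2)–X(4,1)≠ X(3,3)–O(3,4)≠ X(3,3)–O(4,3)≠ X(3,3)–X(4,4)= X(3,3)–O(4,2)≠ O(3,4)–X(4,4)≠ O(3,4)–X(4,5)≠ O(3,4)–O(4,3)=  → 11/18 unlike.
Row 4: X(4,0)–X(4,1)= X(4,0)–O(5,1)≠ X(4,1)–O(4,2)≠ X(4,1)–O(5,1)≠ X(4,1)–O(5,2)≠ O(4,2)–O(4,3)= O(4,2)–O(5,2)= O(4,2)–O(5,1)= O(4,3)–X(4,4)≠ O(4,3)–O(5,2)= X(4,4)–X(4,5)= X(4,4)–O(5,5)≠ X(4,5)–O(5,5)≠  → 7/13 unlike.
Row 5: O(5,1)–O(5,2)=  → 0/1 unlike.
Total adjacent occupied pairs: 56; unlike-type pairs: 31.

31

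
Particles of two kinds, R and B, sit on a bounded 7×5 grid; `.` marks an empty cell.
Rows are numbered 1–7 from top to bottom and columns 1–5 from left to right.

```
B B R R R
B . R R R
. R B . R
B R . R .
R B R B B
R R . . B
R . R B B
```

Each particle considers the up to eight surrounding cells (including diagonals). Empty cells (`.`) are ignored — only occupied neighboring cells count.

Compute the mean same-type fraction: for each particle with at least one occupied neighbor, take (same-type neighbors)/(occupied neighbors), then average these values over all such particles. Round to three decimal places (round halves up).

0.677

Row 1: (1,1)B 2/2 · (1,2)B 2/4 · (1,3)R 3/4 · (1,4)R 5/5 · (1,5)R 3/3
Row 2: (2,1)B 2/3 · (2,3)R 4/6 · (2,4)R 6/7 · (2,5)R 4/4
Row 3: (3,2)R 2/5 · (3,3)B 0/5 · (3,5)R 3/3
Row 4: (4,1)B 1/4 · (4,2)R 3/6 · (4,4)R 2/5
Row 5: (5,1)R 3/5 · (5,2)B 1/6 · (5,3)R 3/5 · (5,4)B 2/4 · (5,5)B 2/3
Row 6: (6,1)R 3/4 · (6,2)R 5/6 · (6,5)B 4/4
Row 7: (7,1)R 2/2 · (7,3)R 1/2 · (7,4)B 2/3 · (7,5)B 2/2
Sum over 27 particles: 2/2 + 2/4 + 3/4 + 5/5 + 3/3 + 2/3 + 4/6 + 6/7 + 4/4 + 2/5 + 0/5 + 3/3 + 1/4 + 3/6 + 2/5 + 3/5 + 1/6 + 3/5 + 2/4 + 2/3 + 3/4 + 5/6 + 4/4 + 2/2 + 1/2 + 2/3 + 2/2 = 1535/84; mean = 1535/84 ÷ 27 = 1535/2268 = 0.676807… → 0.677.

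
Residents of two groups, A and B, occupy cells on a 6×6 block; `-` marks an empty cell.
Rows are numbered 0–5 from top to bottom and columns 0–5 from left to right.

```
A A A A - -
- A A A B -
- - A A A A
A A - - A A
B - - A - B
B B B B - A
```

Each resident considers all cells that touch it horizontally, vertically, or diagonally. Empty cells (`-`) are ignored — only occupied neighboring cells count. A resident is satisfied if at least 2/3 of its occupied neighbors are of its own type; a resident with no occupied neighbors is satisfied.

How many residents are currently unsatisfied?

7

Row 0: (0,0)A 2/2 ✓ · (0,1)A 4/4 ✓ · (0,2)A 5/5 ✓ · (0,3)A 3/4 ✓
Row 1: (1,1)A 5/5 ✓ · (1,2)A 7/7 ✓ · (1,3)A 6/7 ✓ · (1,4)B 0/5 ✗
Row 2: (2,2)A 5/5 ✓ · (2,3)A 5/6 ✓ · (2,4)A 5/6 ✓ · (2,5)A 3/4 ✓
Row 3: (3,0)A 1/2 ✗ · (3,1)A 2/3 ✓ · (3,4)A 5/6 ✓ · (3,5)A 3/4 ✓
Row 4: (4,0)B 2/4 ✗ · (4,3)A 1/3 ✗ · (4,5)B 0/3 ✗
Row 5: (5,0)B 2/2 ✓ · (5,1)B 3/3 ✓ · (5,2)B 2/3 ✓ · (5,3)B 1/2 ✗ · (5,5)A 0/1 ✗
Unsatisfied: (1,4), (3,0), (4,0), (4,3), (4,5), (5,3), (5,5) — 7 in total.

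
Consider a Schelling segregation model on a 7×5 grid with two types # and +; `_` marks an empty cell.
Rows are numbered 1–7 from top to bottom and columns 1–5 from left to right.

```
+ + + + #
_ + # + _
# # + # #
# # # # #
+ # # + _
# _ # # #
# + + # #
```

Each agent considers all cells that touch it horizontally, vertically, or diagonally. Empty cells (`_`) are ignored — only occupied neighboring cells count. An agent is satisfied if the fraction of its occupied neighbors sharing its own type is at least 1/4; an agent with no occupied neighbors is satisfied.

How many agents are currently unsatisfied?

(1,1)+ 2/2 satisfied
(1,2)+ 3/4 satisfied
(1,3)+ 4/5 satisfied
(1,4)+ 2/4 satisfied
(1,5)# 0/2 not
(2,2)+ 4/7 satisfied
(2,3)# 2/8 satisfied
(2,4)+ 3/7 satisfied
(3,1)# 3/4 satisfied
(3,2)# 5/7 satisfied
(3,3)+ 2/8 satisfied
(3,4)# 5/7 satisfied
(3,5)# 3/4 satisfied
(4,1)# 4/5 satisfied
(4,2)# 6/8 satisfied
(4,3)# 6/8 satisfied
(4,4)# 5/7 satisfied
(4,5)# 3/4 satisfied
(5,1)+ 0/4 not
(5,2)# 6/7 satisfied
(5,3)# 6/7 satisfied
(5,4)+ 0/7 not
(6,1)# 2/4 satisfied
(6,3)# 4/7 satisfied
(6,4)# 5/7 satisfied
(6,5)# 3/4 satisfied
(7,1)# 1/2 satisfied
(7,2)+ 1/4 satisfied
(7,3)+ 1/4 satisfied
(7,4)# 4/5 satisfied
(7,5)# 3/3 satisfied
Unsatisfied: (1,5), (5,1), (5,4) — 3 in total.

3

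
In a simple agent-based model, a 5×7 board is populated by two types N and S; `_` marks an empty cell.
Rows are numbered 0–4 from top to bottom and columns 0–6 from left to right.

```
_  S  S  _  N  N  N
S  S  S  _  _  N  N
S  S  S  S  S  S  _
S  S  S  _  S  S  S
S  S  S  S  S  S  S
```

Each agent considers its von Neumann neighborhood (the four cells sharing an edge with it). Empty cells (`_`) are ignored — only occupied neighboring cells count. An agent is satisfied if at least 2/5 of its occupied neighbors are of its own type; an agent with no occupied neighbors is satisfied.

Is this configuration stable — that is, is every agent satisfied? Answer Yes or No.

Row 0: (0,1)S 2/2 satisfied · (0,2)S 2/2 satisfied · (0,4)N 1/1 satisfied · (0,5)N 3/3 satisfied · (0,6)N 2/2 satisfied
Row 1: (1,0)S 2/2 satisfied · (1,1)S 4/4 satisfied · (1,2)S 3/3 satisfied · (1,5)N 2/3 satisfied · (1,6)N 2/2 satisfied
Row 2: (2,0)S 3/3 satisfied · (2,1)S 4/4 satisfied · (2,2)S 4/4 satisfied · (2,3)S 2/2 satisfied · (2,4)S 3/3 satisfied · (2,5)S 2/3 satisfied
Row 3: (3,0)S 3/3 satisfied · (3,1)S 4/4 satisfied · (3,2)S 3/3 satisfied · (3,4)S 3/3 satisfied · (3,5)S 4/4 satisfied · (3,6)S 2/2 satisfied
Row 4: (4,0)S 2/2 satisfied · (4,1)S 3/3 satisfied · (4,2)S 3/3 satisfied · (4,3)S 2/2 satisfied · (4,4)S 3/3 satisfied · (4,5)S 3/3 satisfied · (4,6)S 2/2 satisfied
All meet the threshold, so the configuration is stable.

Yes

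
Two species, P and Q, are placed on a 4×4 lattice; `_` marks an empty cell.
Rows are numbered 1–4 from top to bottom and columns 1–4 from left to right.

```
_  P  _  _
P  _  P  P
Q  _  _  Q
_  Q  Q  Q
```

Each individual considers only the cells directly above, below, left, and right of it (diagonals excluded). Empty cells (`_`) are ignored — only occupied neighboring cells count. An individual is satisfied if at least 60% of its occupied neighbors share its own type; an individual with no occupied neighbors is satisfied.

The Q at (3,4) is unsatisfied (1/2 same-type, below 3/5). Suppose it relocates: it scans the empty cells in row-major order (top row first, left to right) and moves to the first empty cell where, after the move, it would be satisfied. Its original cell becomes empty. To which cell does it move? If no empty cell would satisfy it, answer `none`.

Vacating (3,4). Empty cells in order:
  (1,1): 0/2 same-type → still unsatisfied.
  (1,3): 0/2 same-type → still unsatisfied.
  (1,4): 0/1 same-type → still unsatisfied.
  (2,2): 0/3 same-type → still unsatisfied.
  (3,2): 2/2 same-type → satisfied — stop here.

(3,2)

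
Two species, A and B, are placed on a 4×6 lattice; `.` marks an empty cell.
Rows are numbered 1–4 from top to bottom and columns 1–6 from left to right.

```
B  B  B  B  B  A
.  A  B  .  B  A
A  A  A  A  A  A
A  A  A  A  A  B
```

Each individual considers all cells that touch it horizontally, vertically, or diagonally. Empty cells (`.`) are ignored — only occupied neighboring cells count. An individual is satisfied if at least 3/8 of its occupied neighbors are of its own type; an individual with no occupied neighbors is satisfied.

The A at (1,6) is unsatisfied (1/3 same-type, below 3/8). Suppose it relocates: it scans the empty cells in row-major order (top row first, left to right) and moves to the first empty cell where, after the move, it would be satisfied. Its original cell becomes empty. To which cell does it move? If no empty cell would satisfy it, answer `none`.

(2,1)

Vacating (1,6). Empty cells in order:
  (2,1): 3/5 same-type → satisfied — stop here.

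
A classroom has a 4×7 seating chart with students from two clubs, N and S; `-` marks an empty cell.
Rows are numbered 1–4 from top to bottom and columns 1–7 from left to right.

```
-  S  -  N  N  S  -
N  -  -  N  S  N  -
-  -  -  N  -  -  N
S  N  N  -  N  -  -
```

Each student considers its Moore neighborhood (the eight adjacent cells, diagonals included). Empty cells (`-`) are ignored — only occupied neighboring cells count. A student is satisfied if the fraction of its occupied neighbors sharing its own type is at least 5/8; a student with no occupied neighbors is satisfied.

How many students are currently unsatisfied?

8

Row 1: (1,2)S 0/1 not · (1,4)N 2/3 satisfied · (1,5)N 3/5 not · (1,6)S 1/3 not
Row 2: (2,1)N 0/1 not · (2,4)N 3/4 satisfied · (2,5)S 1/6 not · (2,6)N 2/4 not
Row 3: (3,4)N 3/4 satisfied · (3,7)N 1/1 satisfied
Row 4: (4,1)S 0/1 not · (4,2)N 1/2 not · (4,3)N 2/2 satisfied · (4,5)N 1/1 satisfied
Unsatisfied: (1,2), (1,5), (1,6), (2,1), (2,5), (2,6), (4,1), (4,2) — 8 in total.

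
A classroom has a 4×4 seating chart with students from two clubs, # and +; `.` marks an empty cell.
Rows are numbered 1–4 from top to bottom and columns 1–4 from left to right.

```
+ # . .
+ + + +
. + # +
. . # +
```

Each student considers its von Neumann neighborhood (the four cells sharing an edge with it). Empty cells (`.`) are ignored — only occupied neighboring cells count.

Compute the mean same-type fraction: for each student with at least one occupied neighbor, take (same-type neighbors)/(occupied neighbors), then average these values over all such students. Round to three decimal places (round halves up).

Row 1: (1,1)+ 1/2 · (1,2)# 0/2
Row 2: (2,1)+ 2/2 · (2,2)+ 3/4 · (2,3)+ 2/3 · (2,4)+ 2/2
Row 3: (3,2)+ 1/2 · (3,3)# 1/4 · (3,4)+ 2/3
Row 4: (4,3)# 1/2 · (4,4)+ 1/2
Sum over 11 students: 1/2 + 0/2 + 2/2 + 3/4 + 2/3 + 2/2 + 1/2 + 1/4 + 2/3 + 1/2 + 1/2 = 19/3; mean = 19/3 ÷ 11 = 19/33 = 0.575757… → 0.576.

0.576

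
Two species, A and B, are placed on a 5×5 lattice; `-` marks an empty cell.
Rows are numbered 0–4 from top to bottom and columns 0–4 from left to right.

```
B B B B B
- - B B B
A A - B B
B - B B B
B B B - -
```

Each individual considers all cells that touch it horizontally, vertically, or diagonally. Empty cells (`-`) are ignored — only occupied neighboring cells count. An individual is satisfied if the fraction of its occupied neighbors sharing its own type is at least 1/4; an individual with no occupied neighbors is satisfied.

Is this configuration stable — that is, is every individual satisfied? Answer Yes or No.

Row 0: (0,0)B 1/1 ok · (0,1)B 3/3 ok · (0,2)B 4/4 ok · (0,3)B 5/5 ok · (0,4)B 3/3 ok
Row 1: (1,2)B 5/6 ok · (1,3)B 7/7 ok · (1,4)B 5/5 ok
Row 2: (2,0)A 1/2 ok · (2,1)A 1/4 ok · (2,3)B 7/7 ok · (2,4)B 5/5 ok
Row 3: (3,0)B 2/4 ok · (3,2)B 4/5 ok · (3,3)B 5/5 ok · (3,4)B 3/3 ok
Row 4: (4,0)B 2/2 ok · (4,1)B 4/4 ok · (4,2)B 3/3 ok
All meet the threshold, so the configuration is stable.

Yes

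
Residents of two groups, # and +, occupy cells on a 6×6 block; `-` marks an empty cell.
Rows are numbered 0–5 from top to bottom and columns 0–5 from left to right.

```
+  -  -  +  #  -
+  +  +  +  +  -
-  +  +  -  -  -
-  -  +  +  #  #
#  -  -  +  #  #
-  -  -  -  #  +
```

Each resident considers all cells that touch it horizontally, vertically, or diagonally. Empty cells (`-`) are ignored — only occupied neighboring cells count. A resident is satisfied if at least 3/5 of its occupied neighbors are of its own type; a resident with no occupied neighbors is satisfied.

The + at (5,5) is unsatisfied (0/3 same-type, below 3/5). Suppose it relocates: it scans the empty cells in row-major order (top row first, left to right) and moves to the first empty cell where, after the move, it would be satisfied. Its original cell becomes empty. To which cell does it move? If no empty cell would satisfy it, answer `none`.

Vacating (5,5). Empty cells in order:
  (0,1): 4/4 same-type → satisfied — stop here.

(0,1)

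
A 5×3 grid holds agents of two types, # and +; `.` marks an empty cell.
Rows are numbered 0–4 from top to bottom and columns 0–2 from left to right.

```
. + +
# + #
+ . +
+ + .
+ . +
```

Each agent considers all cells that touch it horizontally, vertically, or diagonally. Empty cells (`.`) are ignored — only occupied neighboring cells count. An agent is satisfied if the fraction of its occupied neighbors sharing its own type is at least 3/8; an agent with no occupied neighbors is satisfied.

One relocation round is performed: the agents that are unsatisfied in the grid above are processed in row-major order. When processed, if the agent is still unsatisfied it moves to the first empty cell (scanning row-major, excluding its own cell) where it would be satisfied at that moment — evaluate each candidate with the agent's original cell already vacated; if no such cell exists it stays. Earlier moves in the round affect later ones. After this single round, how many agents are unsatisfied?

Initially unsatisfied (in order): (1,0), (1,2).
  (1,0): no empty cell satisfies it; stays.
  (1,2): no empty cell satisfies it; stays.
Resulting grid:
. + +
# + #
+ . +
+ + .
+ . +
Unsatisfied now: (1,0), (1,2).

2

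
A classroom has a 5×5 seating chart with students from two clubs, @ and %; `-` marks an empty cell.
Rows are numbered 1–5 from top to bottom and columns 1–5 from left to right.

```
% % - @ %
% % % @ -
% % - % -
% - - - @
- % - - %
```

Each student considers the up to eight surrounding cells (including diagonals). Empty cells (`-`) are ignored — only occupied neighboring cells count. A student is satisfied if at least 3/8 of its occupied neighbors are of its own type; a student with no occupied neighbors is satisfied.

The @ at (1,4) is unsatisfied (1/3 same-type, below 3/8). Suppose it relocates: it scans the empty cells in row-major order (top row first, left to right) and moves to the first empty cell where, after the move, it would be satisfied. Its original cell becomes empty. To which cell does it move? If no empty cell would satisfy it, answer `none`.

Vacating (1,4). Empty cells in order:
  (1,3): 1/4 same-type → still unsatisfied.
  (2,5): 1/3 same-type → still unsatisfied.
  (3,3): 1/5 same-type → still unsatisfied.
  (3,5): 2/3 same-type → satisfied — stop here.

(3,5)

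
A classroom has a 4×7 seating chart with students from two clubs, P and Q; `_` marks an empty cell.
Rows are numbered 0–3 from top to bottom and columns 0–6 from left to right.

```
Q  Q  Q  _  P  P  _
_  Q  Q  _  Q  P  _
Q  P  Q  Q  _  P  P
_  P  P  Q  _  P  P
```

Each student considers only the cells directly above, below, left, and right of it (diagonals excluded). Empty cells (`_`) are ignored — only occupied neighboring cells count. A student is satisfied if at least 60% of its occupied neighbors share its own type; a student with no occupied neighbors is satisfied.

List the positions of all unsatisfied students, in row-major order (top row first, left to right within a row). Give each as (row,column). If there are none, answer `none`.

Row 0: (0,0)Q 1/1 ok · (0,1)Q 3/3 ok · (0,2)Q 2/2 ok · (0,4)P 1/2 unhappy · (0,5)P 2/2 ok
Row 1: (1,1)Q 2/3 ok · (1,2)Q 3/3 ok · (1,4)Q 0/2 unhappy · (1,5)P 2/3 ok
Row 2: (2,0)Q 0/1 unhappy · (2,1)P 1/4 unhappy · (2,2)Q 2/4 unhappy · (2,3)Q 2/2 ok · (2,5)P 3/3 ok · (2,6)P 2/2 ok
Row 3: (3,1)P 2/2 ok · (3,2)P 1/3 unhappy · (3,3)Q 1/2 unhappy · (3,5)P 2/2 ok · (3,6)P 2/2 ok

(0,4), (1,4), (2,0), (2,1), (2,2), (3,2), (3,3)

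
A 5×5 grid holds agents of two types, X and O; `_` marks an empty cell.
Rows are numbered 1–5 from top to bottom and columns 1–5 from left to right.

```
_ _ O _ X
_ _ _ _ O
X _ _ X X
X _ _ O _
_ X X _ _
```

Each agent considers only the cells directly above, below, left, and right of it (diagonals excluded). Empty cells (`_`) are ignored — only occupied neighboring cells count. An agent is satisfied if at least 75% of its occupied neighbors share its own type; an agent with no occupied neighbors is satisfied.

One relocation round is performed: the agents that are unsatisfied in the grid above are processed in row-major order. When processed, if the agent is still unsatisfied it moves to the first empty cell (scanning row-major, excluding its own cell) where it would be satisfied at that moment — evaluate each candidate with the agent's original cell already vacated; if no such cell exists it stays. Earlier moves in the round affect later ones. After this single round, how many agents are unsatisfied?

0

Initially unsatisfied (in order): (1,5), (2,5), (3,4), (3,5), (4,4).
  (1,5) → (1,1).
  (2,5) → (1,4).
  (3,4) → (2,1).
  (3,5): now satisfied by earlier moves; stays.
  (4,4): now satisfied by earlier moves; stays.
Resulting grid:
X _ O O _
X _ _ _ _
X _ _ _ X
X _ _ O _
_ X X _ _
All satisfied now.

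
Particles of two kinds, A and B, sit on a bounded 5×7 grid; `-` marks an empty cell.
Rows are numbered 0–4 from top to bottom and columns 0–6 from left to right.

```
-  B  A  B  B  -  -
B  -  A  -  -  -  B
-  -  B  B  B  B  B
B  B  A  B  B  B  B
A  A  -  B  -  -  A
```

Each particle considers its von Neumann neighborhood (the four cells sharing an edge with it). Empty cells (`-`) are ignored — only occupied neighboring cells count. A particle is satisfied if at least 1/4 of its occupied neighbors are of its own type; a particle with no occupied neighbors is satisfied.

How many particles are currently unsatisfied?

(0,1)B 0/1 unhappy
(0,2)A 1/3 ok
(0,3)B 1/2 ok
(0,4)B 1/1 ok
(1,0)B 0/0 ok
(1,2)A 1/2 ok
(1,6)B 1/1 ok
(2,2)B 1/3 ok
(2,3)B 3/3 ok
(2,4)B 3/3 ok
(2,5)B 3/3 ok
(2,6)B 3/3 ok
(3,0)B 1/2 ok
(3,1)B 1/3 ok
(3,2)A 0/3 unhappy
(3,3)B 3/4 ok
(3,4)B 3/3 ok
(3,5)B 3/3 ok
(3,6)B 2/3 ok
(4,0)A 1/2 ok
(4,1)A 1/2 ok
(4,3)B 1/1 ok
(4,6)A 0/1 unhappy
Unsatisfied: (0,1), (3,2), (4,6) — 3 in total.

3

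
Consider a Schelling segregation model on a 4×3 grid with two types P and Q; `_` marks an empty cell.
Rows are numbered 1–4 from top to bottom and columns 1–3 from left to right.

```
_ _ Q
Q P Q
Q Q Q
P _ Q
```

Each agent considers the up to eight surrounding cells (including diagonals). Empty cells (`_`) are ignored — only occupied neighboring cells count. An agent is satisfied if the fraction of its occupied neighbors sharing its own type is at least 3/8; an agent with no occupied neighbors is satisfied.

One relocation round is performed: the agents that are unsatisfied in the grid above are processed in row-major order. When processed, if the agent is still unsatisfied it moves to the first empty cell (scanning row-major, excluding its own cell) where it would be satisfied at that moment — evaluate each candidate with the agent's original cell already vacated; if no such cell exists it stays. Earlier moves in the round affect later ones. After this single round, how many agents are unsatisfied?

Initially unsatisfied (in order): (2,2), (4,1).
  (2,2): no empty cell satisfies it; stays.
  (4,1) → (1,1).
Resulting grid:
P _ Q
Q P Q
Q Q Q
_ _ Q
Unsatisfied now: (2,2).

1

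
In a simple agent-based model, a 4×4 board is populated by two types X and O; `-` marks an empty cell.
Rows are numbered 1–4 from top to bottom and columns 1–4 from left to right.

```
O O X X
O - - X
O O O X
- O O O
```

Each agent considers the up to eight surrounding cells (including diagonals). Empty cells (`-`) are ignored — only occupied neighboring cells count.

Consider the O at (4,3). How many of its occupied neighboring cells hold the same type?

4

Occupied neighbors of (4,3): (3,2)=O, (3,3)=O, (3,4)=X, (4,2)=O, (4,4)=O.
Same type (O): 4 of 5.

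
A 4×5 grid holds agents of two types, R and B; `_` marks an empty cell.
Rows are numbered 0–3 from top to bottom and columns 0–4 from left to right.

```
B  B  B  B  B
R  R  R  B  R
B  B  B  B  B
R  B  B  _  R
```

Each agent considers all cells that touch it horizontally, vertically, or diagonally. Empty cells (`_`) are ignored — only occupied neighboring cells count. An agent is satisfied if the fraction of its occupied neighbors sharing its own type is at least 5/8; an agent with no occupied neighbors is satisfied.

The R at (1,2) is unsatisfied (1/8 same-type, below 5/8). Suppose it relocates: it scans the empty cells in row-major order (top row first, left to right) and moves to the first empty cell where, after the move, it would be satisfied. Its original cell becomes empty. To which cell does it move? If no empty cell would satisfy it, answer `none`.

Vacating (1,2). Empty cells in order:
  (3,3): 1/5 same-type → still unsatisfied.

none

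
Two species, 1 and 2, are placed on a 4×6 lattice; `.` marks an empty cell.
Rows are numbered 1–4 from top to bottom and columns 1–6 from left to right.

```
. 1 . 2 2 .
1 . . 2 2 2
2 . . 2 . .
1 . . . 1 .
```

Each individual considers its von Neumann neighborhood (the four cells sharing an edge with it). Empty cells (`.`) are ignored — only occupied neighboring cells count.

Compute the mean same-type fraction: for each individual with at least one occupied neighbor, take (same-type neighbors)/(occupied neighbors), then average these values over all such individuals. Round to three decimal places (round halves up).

0.667

Row 1: (1,2)1 — no occupied neighbors · (1,4)2 2/2 · (1,5)2 2/2
Row 2: (2,1)1 0/1 · (2,4)2 3/3 · (2,5)2 3/3 · (2,6)2 1/1
Row 3: (3,1)2 0/2 · (3,4)2 1/1
Row 4: (4,1)1 0/1 · (4,5)1 — no occupied neighbors
Sum over 9 individuals: 2/2 + 2/2 + 0/1 + 3/3 + 3/3 + 1/1 + 0/2 + 1/1 + 0/1 = 6; mean = 6 ÷ 9 = 2/3 = 0.666666… → 0.667.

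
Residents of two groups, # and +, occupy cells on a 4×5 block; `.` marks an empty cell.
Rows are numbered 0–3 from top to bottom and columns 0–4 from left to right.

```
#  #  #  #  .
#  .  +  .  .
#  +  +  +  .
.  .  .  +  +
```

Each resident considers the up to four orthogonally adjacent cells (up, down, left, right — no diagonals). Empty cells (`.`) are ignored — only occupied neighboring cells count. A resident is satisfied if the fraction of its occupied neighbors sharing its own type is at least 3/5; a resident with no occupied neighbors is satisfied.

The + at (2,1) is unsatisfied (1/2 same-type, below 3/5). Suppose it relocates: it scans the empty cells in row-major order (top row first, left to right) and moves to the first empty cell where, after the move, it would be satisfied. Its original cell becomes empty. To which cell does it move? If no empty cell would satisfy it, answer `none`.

(1,3)

Vacating (2,1). Empty cells in order:
  (0,4): 0/1 same-type → still unsatisfied.
  (1,1): 1/3 same-type → still unsatisfied.
  (1,3): 2/3 same-type → satisfied — stop here.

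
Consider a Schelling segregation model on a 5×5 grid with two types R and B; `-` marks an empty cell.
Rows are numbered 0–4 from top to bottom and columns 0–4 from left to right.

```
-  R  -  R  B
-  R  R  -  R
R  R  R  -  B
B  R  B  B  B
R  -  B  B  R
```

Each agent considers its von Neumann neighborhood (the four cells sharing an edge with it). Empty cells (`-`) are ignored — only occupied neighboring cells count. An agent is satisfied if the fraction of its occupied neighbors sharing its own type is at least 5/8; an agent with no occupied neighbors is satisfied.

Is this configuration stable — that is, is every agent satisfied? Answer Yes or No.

Row 0: (0,1)R 1/1 satisfied · (0,3)R 0/1 not · (0,4)B 0/2 not
Row 1: (1,1)R 3/3 satisfied · (1,2)R 2/2 satisfied · (1,4)R 0/2 not
Row 2: (2,0)R 1/2 not · (2,1)R 4/4 satisfied · (2,2)R 2/3 satisfied · (2,4)B 1/2 not
Row 3: (3,0)B 0/3 not · (3,1)R 1/3 not · (3,2)B 2/4 not · (3,3)B 3/3 satisfied · (3,4)B 2/3 satisfied
Row 4: (4,0)R 0/1 not · (4,2)B 2/2 satisfied · (4,3)B 2/3 satisfied · (4,4)R 0/2 not
For instance (0,3) has only 0/1 same-type neighbors, below 5/8.

No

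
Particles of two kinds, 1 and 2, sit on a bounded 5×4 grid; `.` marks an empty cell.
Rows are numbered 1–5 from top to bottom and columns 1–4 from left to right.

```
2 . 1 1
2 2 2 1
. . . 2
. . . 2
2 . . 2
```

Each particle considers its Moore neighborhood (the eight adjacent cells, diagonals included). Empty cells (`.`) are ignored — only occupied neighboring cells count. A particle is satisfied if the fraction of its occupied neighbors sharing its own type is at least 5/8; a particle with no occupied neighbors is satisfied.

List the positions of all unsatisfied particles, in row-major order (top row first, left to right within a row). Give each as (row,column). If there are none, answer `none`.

(1,3), (2,3), (2,4)

(1,1)2 2/2 satisfied
(1,3)1 2/4 not
(1,4)1 2/3 satisfied
(2,1)2 2/2 satisfied
(2,2)2 3/4 satisfied
(2,3)2 2/5 not
(2,4)1 2/4 not
(3,4)2 2/3 satisfied
(4,4)2 2/2 satisfied
(5,1)2 0/0 satisfied
(5,4)2 1/1 satisfied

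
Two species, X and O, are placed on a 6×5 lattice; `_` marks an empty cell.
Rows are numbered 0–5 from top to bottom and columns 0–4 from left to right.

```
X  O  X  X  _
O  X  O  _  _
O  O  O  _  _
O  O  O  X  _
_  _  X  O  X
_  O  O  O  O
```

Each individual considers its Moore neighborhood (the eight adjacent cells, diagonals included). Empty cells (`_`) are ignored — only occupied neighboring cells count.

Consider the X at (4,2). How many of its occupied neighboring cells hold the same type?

1

Occupied neighbors of (4,2): (3,1)=O, (3,2)=O, (3,3)=X, (4,3)=O, (5,1)=O, (5,2)=O, (5,3)=O.
Same type (X): 1 of 7.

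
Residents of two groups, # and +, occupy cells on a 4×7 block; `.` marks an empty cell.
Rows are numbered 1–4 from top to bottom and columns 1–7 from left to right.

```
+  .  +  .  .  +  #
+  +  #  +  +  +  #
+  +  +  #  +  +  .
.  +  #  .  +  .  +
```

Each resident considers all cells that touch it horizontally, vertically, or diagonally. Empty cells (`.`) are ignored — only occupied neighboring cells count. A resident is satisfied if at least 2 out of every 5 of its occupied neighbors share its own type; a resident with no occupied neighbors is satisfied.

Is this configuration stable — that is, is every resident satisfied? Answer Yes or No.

No

Row 1: (1,1)+ 2/2 ok · (1,3)+ 2/3 ok · (1,6)+ 2/4 ok · (1,7)# 1/3 unhappy
Row 2: (2,1)+ 4/4 ok · (2,2)+ 6/7 ok · (2,3)# 1/6 unhappy · (2,4)+ 4/6 ok · (2,5)+ 5/6 ok · (2,6)+ 4/6 ok · (2,7)# 1/4 unhappy
Row 3: (3,1)+ 4/4 ok · (3,2)+ 5/7 ok · (3,3)+ 4/7 ok · (3,4)# 2/7 unhappy · (3,5)+ 5/6 ok · (3,6)+ 5/6 ok
Row 4: (4,2)+ 3/4 ok · (4,3)# 1/4 unhappy · (4,5)+ 2/3 ok · (4,7)+ 1/1 ok
For instance (1,7) has only 1/3 same-type neighbors, below 2/5.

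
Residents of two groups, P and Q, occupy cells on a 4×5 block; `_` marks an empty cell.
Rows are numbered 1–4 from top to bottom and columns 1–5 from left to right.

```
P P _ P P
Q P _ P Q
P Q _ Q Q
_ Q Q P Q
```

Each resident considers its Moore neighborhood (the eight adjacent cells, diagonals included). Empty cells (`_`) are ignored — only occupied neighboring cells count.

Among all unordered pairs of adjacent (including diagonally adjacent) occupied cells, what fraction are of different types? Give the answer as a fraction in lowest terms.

Scan each occupied cell's neighbors to the right and below (and the two forward diagonals) so each pair is counted once.
From row 1: 4 unlike of 10 pairs (running 4/10).
From row 2: 6 unlike of 10 pairs (running 10/20).
From row 3: 4 unlike of 10 pairs (running 14/30).
From row 4: 2 unlike of 3 pairs (running 16/33).
Total adjacent occupied pairs: 33; unlike-type pairs: 16.
16/33 is already in lowest terms.

16/33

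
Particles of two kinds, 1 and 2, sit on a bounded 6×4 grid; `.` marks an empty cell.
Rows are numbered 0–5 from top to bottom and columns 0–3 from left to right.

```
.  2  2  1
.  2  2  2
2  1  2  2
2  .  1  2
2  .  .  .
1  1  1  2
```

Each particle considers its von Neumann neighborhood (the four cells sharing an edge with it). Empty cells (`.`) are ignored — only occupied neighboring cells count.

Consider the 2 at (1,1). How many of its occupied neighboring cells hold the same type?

Occupied neighbors of (1,1): (0,1)=2, (2,1)=1, (1,2)=2.
Same type (2): 2 of 3.

2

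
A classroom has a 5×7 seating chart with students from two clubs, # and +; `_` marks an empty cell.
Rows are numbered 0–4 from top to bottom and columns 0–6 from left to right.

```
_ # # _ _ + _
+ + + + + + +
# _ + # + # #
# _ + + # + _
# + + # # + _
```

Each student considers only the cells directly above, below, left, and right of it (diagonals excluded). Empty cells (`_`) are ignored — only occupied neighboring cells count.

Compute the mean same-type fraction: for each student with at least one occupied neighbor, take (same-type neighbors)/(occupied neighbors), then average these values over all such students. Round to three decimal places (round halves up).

(0,1)# 1/2
(0,2)# 1/2
(0,5)+ 1/1
(1,0)+ 1/2
(1,1)+ 2/3
(1,2)+ 3/4
(1,3)+ 2/3
(1,4)+ 3/3
(1,5)+ 3/4
(1,6)+ 1/2
(2,0)# 1/2
(2,2)+ 2/3
(2,3)# 0/4
(2,4)+ 1/4
(2,5)# 1/4
(2,6)# 1/2
(3,0)# 2/2
(3,2)+ 3/3
(3,3)+ 1/4
(3,4)# 1/4
(3,5)+ 1/3
(4,0)# 1/2
(4,1)+ 1/2
(4,2)+ 2/3
(4,3)# 1/3
(4,4)# 2/3
(4,5)+ 1/2
Sum over 27 students: 1/2 + 1/2 + 1/1 + 1/2 + 2/3 + 3/4 + 2/3 + 3/3 + 3/4 + 1/2 + 1/2 + 2/3 + 0/4 + 1/4 + 1/4 + 1/2 + 2/2 + 3/3 + 1/4 + 1/4 + 1/3 + 1/2 + 1/2 + 2/3 + 1/3 + 2/3 + 1/2 = 15; mean = 15 ÷ 27 = 5/9 = 0.555555… → 0.556.

0.556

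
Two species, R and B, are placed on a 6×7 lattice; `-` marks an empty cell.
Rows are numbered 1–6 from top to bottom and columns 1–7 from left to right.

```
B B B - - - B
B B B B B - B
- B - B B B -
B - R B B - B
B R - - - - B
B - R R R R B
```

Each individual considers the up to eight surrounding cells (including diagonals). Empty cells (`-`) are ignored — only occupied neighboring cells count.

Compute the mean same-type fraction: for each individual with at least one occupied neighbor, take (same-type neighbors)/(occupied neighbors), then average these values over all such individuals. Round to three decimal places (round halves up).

(1,1)B 3/3
(1,2)B 5/5
(1,3)B 4/4
(1,7)B 1/1
(2,1)B 4/4
(2,2)B 6/6
(2,3)B 6/6
(2,4)B 5/5
(2,5)B 4/4
(2,7)B 2/2
(3,2)B 4/5
(3,4)B 6/7
(3,5)B 6/6
(3,6)B 5/5
(4,1)B 2/3
(4,3)R 1/4
(4,4)B 3/4
(4,5)B 4/4
(4,7)B 2/2
(5,1)B 2/3
(5,2)R 2/5
(5,7)B 2/3
(6,1)B 1/2
(6,3)R 2/2
(6,4)R 2/2
(6,5)R 2/2
(6,6)R 1/3
(6,7)B 1/2
Sum over 28 individuals: 3/3 + 5/5 + 4/4 + 1/1 + 4/4 + 6/6 + 6/6 + 5/5 + 4/4 + 2/2 + 4/5 + 6/7 + 6/6 + 5/5 + 2/3 + 1/4 + 3/4 + 4/4 + 2/2 + 2/3 + 2/5 + 2/3 + 1/2 + 2/2 + 2/2 + 2/2 + 1/3 + 1/2 = 2456/105; mean = 2456/105 ÷ 28 = 614/735 = 0.835374… → 0.835.

0.835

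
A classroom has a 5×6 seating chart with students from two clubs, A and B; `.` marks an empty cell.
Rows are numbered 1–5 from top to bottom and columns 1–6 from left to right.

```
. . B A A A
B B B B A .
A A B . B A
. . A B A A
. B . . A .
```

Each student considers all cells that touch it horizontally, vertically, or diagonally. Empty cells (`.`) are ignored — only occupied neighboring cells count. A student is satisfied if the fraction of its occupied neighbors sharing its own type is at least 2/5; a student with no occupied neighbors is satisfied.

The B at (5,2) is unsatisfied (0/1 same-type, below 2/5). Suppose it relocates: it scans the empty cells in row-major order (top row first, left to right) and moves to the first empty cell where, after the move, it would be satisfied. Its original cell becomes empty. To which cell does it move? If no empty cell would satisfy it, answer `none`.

Vacating (5,2). Empty cells in order:
  (1,1): 2/2 same-type → satisfied — stop here.

(1,1)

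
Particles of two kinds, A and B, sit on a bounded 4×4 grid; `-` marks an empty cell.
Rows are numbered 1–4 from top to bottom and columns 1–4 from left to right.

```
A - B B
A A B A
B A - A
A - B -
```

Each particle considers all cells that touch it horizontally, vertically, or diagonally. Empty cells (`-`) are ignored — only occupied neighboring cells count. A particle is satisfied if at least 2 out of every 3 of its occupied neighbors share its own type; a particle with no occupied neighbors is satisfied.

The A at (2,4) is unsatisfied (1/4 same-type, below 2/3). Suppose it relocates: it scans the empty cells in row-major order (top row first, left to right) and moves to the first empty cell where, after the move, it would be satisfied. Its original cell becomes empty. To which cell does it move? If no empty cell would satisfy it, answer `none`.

Vacating (2,4). Empty cells in order:
  (1,2): 3/5 same-type → still unsatisfied.
  (3,3): 3/5 same-type → still unsatisfied.
  (4,2): 2/4 same-type → still unsatisfied.
  (4,4): 1/2 same-type → still unsatisfied.

none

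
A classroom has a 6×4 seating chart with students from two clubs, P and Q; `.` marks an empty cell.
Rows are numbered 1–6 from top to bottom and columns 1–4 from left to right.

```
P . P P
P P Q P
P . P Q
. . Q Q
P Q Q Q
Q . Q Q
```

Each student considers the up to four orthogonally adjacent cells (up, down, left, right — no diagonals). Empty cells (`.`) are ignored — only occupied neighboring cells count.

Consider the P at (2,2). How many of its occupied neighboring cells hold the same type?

1

Occupied neighbors of (2,2): (2,1)=P, (2,3)=Q.
Same type (P): 1 of 2.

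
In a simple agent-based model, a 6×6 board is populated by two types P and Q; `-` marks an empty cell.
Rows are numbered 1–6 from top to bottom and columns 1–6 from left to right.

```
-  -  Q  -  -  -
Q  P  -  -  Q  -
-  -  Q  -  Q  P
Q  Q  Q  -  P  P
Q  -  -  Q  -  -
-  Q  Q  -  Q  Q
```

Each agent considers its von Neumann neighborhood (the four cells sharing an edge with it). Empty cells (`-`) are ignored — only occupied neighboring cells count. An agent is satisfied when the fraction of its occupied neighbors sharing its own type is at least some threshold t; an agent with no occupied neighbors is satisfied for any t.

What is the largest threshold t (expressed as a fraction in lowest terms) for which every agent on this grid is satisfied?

0/1

(1,3)Q — no occupied neighbors
(2,1)Q 0/1
(2,2)P 0/1
(2,5)Q 1/1
(3,3)Q 1/1
(3,5)Q 1/3
(3,6)P 1/2
(4,1)Q 2/2
(4,2)Q 2/2
(4,3)Q 2/2
(4,5)P 1/2
(4,6)P 2/2
(5,1)Q 1/1
(5,4)Q — no occupied neighbors
(6,2)Q 1/1
(6,3)Q 1/1
(6,5)Q 1/1
(6,6)Q 1/1
The smallest same-type fraction is 0/1 at (2,1), which reduces to 0/1. Any threshold above that leaves this agent unsatisfied.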